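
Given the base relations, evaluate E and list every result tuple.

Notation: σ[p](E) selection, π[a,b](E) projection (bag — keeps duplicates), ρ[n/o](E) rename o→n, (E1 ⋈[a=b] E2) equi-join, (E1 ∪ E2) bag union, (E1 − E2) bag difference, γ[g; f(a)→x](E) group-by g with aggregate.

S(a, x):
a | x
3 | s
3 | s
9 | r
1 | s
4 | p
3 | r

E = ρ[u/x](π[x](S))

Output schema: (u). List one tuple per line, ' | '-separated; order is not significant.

Per-node cardinality:
  S → 6
  π[x](S) → 6
  ρ[u/x](π[x](S)) → 6

== RESULT ==
u
p
r
r
s
s
s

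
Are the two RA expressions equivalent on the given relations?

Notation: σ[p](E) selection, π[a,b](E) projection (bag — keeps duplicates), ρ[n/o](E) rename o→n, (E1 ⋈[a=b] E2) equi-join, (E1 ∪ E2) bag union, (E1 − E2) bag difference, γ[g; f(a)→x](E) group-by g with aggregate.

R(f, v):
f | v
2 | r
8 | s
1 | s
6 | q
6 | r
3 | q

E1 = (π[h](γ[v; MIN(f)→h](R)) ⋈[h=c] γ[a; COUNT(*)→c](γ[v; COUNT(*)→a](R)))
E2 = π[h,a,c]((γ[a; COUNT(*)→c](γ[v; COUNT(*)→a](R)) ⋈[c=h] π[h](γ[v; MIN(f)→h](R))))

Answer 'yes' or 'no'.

E1 per-node cardinality:
  R → 6
  γ[v; MIN(f)→h](R) → 3
  π[h](γ[v; MIN(f)→h](R)) → 3
  R → 6
  γ[v; COUNT(*)→a](R) → 3
  γ[a; COUNT(*)→c](γ[v; COUNT(*)→a](R)) → 1
  (π[h](γ[v; MIN(f)→h](R)) ⋈[h=c] γ[a; COUNT(*)→c](γ[v; COUNT(*)→a](R))) → 1
E2 per-node cardinality:
  R → 6
  γ[v; COUNT(*)→a](R) → 3
  γ[a; COUNT(*)→c](γ[v; COUNT(*)→a](R)) → 1
  R → 6
  γ[v; MIN(f)→h](R) → 3
  π[h](γ[v; MIN(f)→h](R)) → 3
  (γ[a; COUNT(*)→c](γ[v; COUNT(*)→a](R)) ⋈[c=h] π[h](γ[v; MIN(f)→h](R))) → 1
  π[h,a,c]((γ[a; COUNT(*)→c](γ[v; COUNT(*)→a](R)) ⋈[c=h] π[h](γ[v; MIN(f)→h](R)))) → 1

E1 and E2 produce the same multiset:
h | a | c
3 | 2 | 3

yes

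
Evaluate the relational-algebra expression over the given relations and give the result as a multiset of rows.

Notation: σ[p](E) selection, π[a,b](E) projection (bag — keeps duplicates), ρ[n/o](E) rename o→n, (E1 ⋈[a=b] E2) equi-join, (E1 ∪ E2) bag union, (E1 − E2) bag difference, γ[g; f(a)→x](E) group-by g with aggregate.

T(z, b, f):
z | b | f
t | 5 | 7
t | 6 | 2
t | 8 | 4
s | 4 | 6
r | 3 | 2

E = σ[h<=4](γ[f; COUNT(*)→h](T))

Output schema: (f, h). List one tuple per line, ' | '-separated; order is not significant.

Subexpression sizes:
  T → 5
  γ[f; COUNT(*)→h](T) → 4
  σ[h<=4](γ[f; COUNT(*)→h](T)) → 4

== RESULT ==
f | h
2 | 2
4 | 1
6 | 1
7 | 1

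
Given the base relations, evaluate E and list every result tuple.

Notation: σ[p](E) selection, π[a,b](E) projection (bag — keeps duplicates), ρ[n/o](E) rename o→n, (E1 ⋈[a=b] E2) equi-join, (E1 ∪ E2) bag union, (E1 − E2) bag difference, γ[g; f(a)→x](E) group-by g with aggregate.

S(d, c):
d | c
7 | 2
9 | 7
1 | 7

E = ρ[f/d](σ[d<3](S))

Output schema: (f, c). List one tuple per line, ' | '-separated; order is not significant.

Subexpression sizes:
  S → 3
  σ[d<3](S) → 1
  ρ[f/d](σ[d<3](S)) → 1

== RESULT ==
f | c
1 | 7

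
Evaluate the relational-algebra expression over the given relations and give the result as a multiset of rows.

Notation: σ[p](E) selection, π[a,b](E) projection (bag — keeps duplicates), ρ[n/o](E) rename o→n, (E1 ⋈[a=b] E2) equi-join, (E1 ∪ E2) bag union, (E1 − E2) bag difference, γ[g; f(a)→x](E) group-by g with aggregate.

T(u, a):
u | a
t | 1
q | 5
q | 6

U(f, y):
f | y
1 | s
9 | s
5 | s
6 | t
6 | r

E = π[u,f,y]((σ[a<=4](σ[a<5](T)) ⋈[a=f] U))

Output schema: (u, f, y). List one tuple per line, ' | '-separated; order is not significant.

Subexpression sizes:
  T → 3
  σ[a<5](T) → 1
  σ[a<=4](σ[a<5](T)) → 1
  U → 5
  (σ[a<=4](σ[a<5](T)) ⋈[a=f] U) → 1
  π[u,f,y]((σ[a<=4](σ[a<5](T)) ⋈[a=f] U)) → 1

== RESULT ==
u | f | y
t | 1 | s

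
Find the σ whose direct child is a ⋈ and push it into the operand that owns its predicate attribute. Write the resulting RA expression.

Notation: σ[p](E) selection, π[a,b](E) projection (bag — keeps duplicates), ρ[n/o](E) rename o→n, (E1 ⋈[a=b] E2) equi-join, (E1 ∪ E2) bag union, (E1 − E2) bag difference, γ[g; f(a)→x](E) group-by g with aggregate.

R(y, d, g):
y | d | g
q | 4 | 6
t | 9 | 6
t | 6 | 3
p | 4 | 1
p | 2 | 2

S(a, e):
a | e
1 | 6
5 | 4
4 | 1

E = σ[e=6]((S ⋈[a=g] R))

σ filters on e, owned by the left side.
E' = (σ[e=6](S) ⋈[a=g] R)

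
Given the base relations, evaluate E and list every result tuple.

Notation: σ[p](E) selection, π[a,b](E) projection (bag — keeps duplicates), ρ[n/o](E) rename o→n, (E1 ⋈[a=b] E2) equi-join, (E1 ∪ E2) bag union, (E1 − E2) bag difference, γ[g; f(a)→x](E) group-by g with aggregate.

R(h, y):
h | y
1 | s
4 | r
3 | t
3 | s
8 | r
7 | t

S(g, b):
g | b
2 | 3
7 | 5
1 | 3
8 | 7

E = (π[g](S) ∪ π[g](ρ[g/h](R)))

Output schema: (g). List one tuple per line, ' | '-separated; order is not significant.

Stepwise |·|:
  S → 4
  π[g](S) → 4
  R → 6
  ρ[g/h](R) → 6
  π[g](ρ[g/h](R)) → 6
  (π[g](S) ∪ π[g](ρ[g/h](R))) → 10

== RESULT ==
g
1
1
2
3
3
4
7
7
8
8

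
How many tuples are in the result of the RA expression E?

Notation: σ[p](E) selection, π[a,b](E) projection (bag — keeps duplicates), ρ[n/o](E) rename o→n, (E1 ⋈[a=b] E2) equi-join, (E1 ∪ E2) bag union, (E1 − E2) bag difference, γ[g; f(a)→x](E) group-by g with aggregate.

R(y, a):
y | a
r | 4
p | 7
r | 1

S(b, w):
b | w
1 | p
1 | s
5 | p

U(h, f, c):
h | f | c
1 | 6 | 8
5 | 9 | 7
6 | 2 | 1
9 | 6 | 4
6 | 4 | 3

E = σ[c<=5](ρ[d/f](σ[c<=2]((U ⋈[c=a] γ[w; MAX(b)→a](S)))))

Row counts bottom-up:
  U → 5
  S → 3
  γ[w; MAX(b)→a](S) → 2
  (U ⋈[c=a] γ[w; MAX(b)→a](S)) → 1
  σ[c<=2]((U ⋈[c=a] γ[w; MAX(b)→a](S))) → 1
  ρ[d/f](σ[c<=2]((U ⋈[c=a] γ[w; MAX(b)→a](S)))) → 1
  σ[c<=5](ρ[d/f](σ[c<=2]((U ⋈[c=a] γ[w; MAX(b)→a](S))))) → 1

|E| = 1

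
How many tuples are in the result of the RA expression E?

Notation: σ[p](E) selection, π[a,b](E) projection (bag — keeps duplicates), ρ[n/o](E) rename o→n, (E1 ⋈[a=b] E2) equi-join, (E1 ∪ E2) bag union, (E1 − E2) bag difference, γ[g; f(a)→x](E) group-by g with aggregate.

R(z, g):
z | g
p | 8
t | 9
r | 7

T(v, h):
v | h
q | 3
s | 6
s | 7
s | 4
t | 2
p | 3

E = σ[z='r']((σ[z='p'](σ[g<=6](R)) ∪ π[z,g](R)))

Subexpression sizes:
  R → 3
  σ[g<=6](R) → 0
  σ[z='p'](σ[g<=6](R)) → 0
  R → 3
  π[z,g](R) → 3
  (σ[z='p'](σ[g<=6](R)) ∪ π[z,g](R)) → 3
  σ[z='r']((σ[z='p'](σ[g<=6](R)) ∪ π[z,g](R))) → 1

|E| = 1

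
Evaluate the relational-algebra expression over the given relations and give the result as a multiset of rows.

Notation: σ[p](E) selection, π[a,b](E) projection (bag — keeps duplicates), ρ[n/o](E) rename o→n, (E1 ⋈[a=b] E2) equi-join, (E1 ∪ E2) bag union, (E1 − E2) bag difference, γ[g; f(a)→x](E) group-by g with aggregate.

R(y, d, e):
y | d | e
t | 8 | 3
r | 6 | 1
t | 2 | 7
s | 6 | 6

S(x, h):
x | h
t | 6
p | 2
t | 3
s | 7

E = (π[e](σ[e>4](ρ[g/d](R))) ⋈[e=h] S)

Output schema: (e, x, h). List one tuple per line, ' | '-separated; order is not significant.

Row counts bottom-up:
  R → 4
  ρ[g/d](R) → 4
  σ[e>4](ρ[g/d](R)) → 2
  π[e](σ[e>4](ρ[g/d](R))) → 2
  S → 4
  (π[e](σ[e>4](ρ[g/d](R))) ⋈[e=h] S) → 2

== RESULT ==
e | x | h
6 | t | 6
7 | s | 7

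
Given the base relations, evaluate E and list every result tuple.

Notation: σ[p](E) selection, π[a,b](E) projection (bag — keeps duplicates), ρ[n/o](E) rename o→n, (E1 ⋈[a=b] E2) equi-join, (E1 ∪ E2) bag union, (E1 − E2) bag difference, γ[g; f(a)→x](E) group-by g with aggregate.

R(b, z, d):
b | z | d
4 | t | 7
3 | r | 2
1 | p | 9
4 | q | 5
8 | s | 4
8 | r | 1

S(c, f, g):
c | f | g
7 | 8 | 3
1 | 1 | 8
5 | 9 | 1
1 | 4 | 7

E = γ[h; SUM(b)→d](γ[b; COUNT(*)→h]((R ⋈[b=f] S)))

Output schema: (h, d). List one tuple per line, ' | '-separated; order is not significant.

Subexpression sizes:
  R → 6
  S → 4
  (R ⋈[b=f] S) → 5
  γ[b; COUNT(*)→h]((R ⋈[b=f] S)) → 3
  γ[h; SUM(b)→d](γ[b; COUNT(*)→h]((R ⋈[b=f] S))) → 2

== RESULT ==
h | d
1 | 1
2 | 12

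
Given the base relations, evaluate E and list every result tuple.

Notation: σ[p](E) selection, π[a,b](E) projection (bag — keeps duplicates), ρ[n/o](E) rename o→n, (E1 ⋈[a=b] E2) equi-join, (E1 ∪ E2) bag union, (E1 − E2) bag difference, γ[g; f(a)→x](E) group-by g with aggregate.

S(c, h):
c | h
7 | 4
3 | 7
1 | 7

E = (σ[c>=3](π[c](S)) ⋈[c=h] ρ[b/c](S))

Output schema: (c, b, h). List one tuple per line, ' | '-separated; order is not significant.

Subexpression sizes:
  S → 3
  π[c](S) → 3
  σ[c>=3](π[c](S)) → 2
  S → 3
  ρ[b/c](S) → 3
  (σ[c>=3](π[c](S)) ⋈[c=h] ρ[b/c](S)) → 2

== RESULT ==
c | b | h
7 | 1 | 7
7 | 3 | 7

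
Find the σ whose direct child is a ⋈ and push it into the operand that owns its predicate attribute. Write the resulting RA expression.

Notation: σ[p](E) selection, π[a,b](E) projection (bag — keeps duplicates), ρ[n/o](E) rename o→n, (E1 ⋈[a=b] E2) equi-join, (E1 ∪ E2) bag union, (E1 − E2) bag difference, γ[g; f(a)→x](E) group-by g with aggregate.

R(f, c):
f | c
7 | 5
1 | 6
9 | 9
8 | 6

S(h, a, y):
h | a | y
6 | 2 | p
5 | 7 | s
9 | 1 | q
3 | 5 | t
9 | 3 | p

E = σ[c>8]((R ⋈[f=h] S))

σ filters on c, owned by the left side.
E' = (σ[c>8](R) ⋈[f=h] S)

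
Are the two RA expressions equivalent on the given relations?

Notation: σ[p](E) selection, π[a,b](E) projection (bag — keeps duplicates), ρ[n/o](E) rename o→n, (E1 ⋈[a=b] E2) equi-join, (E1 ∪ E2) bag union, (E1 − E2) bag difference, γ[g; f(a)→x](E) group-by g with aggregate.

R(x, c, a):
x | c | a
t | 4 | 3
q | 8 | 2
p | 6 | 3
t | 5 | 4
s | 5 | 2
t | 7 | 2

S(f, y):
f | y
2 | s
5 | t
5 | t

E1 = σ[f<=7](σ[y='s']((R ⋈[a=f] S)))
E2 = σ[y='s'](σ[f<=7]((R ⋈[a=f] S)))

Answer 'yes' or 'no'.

E1 stepwise |·|:
  R → 6
  S → 3
  (R ⋈[a=f] S) → 3
  σ[y='s']((R ⋈[a=f] S)) → 3
  σ[f<=7](σ[y='s']((R ⋈[a=f] S))) → 3
E2 stepwise |·|:
  R → 6
  S → 3
  (R ⋈[a=f] S) → 3
  σ[f<=7]((R ⋈[a=f] S)) → 3
  σ[y='s'](σ[f<=7]((R ⋈[a=f] S))) → 3

E1 and E2 produce the same multiset:
x | c | a | f | y
q | 8 | 2 | 2 | s
s | 5 | 2 | 2 | s
t | 7 | 2 | 2 | s

yes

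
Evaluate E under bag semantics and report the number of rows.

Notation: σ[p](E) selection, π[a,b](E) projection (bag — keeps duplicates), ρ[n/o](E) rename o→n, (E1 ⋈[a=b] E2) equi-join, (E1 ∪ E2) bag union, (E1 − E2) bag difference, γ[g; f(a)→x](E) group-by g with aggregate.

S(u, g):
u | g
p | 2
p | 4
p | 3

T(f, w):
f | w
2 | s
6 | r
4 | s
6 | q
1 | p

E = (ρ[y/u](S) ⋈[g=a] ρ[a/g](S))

Row counts bottom-up:
  S → 3
  ρ[y/u](S) → 3
  S → 3
  ρ[a/g](S) → 3
  (ρ[y/u](S) ⋈[g=a] ρ[a/g](S)) → 3

|E| = 3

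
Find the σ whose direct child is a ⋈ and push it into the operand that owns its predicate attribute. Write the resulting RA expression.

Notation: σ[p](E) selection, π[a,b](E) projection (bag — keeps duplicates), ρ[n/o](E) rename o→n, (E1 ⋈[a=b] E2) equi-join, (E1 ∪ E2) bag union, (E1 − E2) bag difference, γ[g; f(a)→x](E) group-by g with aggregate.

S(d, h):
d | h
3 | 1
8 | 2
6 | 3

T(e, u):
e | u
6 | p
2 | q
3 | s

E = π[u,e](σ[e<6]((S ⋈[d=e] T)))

σ filters on e, owned by the right side.
E' = π[u,e]((S ⋈[d=e] σ[e<6](T)))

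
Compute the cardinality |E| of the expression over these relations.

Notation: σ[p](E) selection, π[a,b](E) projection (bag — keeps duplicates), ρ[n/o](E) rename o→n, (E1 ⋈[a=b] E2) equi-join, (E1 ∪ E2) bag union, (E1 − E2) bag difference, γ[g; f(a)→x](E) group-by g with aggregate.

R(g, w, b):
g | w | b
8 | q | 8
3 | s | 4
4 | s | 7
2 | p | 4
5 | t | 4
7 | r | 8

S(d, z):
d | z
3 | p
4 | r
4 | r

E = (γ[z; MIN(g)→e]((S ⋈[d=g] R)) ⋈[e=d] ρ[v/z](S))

Stepwise |·|:
  S → 3
  R → 6
  (S ⋈[d=g] R) → 3
  γ[z; MIN(g)→e]((S ⋈[d=g] R)) → 2
  S → 3
  ρ[v/z](S) → 3
  (γ[z; MIN(g)→e]((S ⋈[d=g] R)) ⋈[e=d] ρ[v/z](S)) → 3

|E| = 3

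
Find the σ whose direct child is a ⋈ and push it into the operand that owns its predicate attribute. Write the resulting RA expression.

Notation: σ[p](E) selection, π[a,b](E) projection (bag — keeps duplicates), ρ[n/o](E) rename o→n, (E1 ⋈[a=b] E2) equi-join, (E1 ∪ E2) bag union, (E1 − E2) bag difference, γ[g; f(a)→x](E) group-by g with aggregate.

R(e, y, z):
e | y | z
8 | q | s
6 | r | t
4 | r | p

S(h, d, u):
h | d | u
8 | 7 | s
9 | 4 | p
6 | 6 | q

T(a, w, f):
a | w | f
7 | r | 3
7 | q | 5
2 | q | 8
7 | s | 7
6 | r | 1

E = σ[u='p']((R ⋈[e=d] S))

σ filters on u, owned by the right side.
E' = (R ⋈[e=d] σ[u='p'](S))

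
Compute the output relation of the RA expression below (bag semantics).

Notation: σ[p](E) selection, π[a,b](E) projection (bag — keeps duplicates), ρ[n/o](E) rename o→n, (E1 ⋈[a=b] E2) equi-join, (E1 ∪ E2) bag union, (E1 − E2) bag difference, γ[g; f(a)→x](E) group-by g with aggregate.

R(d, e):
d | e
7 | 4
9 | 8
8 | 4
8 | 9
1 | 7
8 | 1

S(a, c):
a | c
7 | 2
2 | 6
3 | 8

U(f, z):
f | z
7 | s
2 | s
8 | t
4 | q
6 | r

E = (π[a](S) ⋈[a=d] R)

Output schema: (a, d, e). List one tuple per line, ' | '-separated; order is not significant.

Stepwise |·|:
  S → 3
  π[a](S) → 3
  R → 6
  (π[a](S) ⋈[a=d] R) → 1

== RESULT ==
a | d | e
7 | 7 | 4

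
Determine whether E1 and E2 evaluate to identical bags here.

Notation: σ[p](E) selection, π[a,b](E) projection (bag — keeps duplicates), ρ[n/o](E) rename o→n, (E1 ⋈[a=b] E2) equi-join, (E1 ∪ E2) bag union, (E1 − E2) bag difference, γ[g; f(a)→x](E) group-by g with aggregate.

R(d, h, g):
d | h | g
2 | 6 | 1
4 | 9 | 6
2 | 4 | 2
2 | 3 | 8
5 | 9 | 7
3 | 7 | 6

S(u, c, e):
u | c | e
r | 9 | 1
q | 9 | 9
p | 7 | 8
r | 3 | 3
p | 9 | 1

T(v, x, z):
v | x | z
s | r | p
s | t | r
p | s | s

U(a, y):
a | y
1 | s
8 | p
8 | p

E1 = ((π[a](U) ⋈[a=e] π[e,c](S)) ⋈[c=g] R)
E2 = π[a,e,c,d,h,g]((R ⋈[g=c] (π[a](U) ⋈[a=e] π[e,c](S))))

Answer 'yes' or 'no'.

E1 per-node cardinality:
  U → 3
  π[a](U) → 3
  S → 5
  π[e,c](S) → 5
  (π[a](U) ⋈[a=e] π[e,c](S)) → 4
  R → 6
  ((π[a](U) ⋈[a=e] π[e,c](S)) ⋈[c=g] R) → 2
E2 per-node cardinality:
  R → 6
  U → 3
  π[a](U) → 3
  S → 5
  π[e,c](S) → 5
  (π[a](U) ⋈[a=e] π[e,c](S)) → 4
  (R ⋈[g=c] (π[a](U) ⋈[a=e] π[e,c](S))) → 2
  π[a,e,c,d,h,g]((R ⋈[g=c] (π[a](U) ⋈[a=e] π[e,c](S)))) → 2

E1 and E2 produce the same multiset:
a | e | c | d | h | g
8 | 8 | 7 | 5 | 9 | 7
8 | 8 | 7 | 5 | 9 | 7

yes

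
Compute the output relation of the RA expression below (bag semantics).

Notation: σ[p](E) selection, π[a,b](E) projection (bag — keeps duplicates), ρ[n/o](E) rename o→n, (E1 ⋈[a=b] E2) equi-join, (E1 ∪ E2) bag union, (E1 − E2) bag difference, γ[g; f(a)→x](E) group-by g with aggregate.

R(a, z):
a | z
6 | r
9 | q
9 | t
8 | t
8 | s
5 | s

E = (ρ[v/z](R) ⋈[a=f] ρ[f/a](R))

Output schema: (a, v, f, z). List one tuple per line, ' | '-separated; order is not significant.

Per-node cardinality:
  R → 6
  ρ[v/z](R) → 6
  R → 6
  ρ[f/a](R) → 6
  (ρ[v/z](R) ⋈[a=f] ρ[f/a](R)) → 10

== RESULT ==
a | v | f | z
5 | s | 5 | s
6 | r | 6 | r
8 | s | 8 | s
8 | s | 8 | t
8 | t | 8 | s
8 | t | 8 | t
9 | q | 9 | q
9 | q | 9 | t
9 | t | 9 | q
9 | t | 9 | t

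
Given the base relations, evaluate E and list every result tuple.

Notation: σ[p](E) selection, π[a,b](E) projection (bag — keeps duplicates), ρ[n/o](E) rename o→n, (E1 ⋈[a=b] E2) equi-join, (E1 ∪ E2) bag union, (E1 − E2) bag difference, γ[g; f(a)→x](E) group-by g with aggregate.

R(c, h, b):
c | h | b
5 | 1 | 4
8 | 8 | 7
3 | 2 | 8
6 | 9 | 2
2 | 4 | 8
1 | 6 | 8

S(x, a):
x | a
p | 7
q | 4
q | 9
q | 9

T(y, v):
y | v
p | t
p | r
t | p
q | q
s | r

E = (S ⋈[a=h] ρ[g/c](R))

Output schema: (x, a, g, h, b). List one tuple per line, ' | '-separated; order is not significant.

Per-node cardinality:
  S → 4
  R → 6
  ρ[g/c](R) → 6
  (S ⋈[a=h] ρ[g/c](R)) → 3

== RESULT ==
x | a | g | h | b
q | 4 | 2 | 4 | 8
q | 9 | 6 | 9 | 2
q | 9 | 6 | 9 | 2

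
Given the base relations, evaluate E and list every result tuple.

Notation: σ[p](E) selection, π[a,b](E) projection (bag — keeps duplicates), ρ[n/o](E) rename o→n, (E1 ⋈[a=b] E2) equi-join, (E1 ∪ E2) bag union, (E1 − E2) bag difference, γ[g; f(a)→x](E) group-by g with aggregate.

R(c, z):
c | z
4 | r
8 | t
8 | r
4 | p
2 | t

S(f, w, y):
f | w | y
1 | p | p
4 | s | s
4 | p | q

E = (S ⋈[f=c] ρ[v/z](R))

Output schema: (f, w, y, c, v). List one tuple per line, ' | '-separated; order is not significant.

Stepwise |·|:
  S → 3
  R → 5
  ρ[v/z](R) → 5
  (S ⋈[f=c] ρ[v/z](R)) → 4

== RESULT ==
f | w | y | c | v
4 | p | q | 4 | p
4 | p | q | 4 | r
4 | s | s | 4 | p
4 | s | s | 4 | r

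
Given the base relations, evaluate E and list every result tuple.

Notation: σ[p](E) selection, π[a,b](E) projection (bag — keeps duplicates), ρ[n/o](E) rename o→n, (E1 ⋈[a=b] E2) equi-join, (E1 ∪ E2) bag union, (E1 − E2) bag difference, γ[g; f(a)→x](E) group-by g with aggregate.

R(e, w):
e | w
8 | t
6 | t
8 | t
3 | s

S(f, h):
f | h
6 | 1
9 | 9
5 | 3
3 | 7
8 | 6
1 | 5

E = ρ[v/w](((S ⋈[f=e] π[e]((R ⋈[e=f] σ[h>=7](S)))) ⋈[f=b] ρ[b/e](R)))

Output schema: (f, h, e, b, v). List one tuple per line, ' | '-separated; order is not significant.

Row counts bottom-up:
  S → 6
  R → 4
  S → 6
  σ[h>=7](S) → 2
  (R ⋈[e=f] σ[h>=7](S)) → 1
  π[e]((R ⋈[e=f] σ[h>=7](S))) → 1
  (S ⋈[f=e] π[e]((R ⋈[e=f] σ[h>=7](S)))) → 1
  R → 4
  ρ[b/e](R) → 4
  ((S ⋈[f=e] π[e]((R ⋈[e=f] σ[h>=7](S)))) ⋈[f=b] ρ[b/e](R)) → 1
  ρ[v/w](((S ⋈[f=e] π[e]((R ⋈[e=f] σ[h>=7](S)))) ⋈[f=b] ρ[b/e](R))) → 1

== RESULT ==
f | h | e | b | v
3 | 7 | 3 | 3 | s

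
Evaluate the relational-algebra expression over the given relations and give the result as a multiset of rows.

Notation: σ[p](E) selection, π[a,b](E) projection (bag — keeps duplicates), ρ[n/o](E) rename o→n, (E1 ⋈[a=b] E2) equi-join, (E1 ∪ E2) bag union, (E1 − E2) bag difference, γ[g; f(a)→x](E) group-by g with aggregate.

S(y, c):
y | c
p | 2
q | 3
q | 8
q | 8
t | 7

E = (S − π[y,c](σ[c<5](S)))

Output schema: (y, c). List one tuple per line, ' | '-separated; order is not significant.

Subexpression sizes:
  S → 5
  S → 5
  σ[c<5](S) → 2
  π[y,c](σ[c<5](S)) → 2
  (S − π[y,c](σ[c<5](S))) → 3

== RESULT ==
y | c
q | 8
q | 8
t | 7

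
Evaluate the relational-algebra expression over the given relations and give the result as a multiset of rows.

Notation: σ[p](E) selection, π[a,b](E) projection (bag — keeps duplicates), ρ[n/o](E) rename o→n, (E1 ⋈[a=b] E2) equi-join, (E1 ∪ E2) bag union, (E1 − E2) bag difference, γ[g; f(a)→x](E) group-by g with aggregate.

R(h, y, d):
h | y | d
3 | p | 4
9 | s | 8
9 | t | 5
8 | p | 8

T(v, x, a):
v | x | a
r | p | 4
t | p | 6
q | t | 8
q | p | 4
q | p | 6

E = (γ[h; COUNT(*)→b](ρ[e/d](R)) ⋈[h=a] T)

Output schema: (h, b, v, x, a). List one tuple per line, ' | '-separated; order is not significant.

Stepwise |·|:
  R → 4
  ρ[e/d](R) → 4
  γ[h; COUNT(*)→b](ρ[e/d](R)) → 3
  T → 5
  (γ[h; COUNT(*)→b](ρ[e/d](R)) ⋈[h=a] T) → 1

== RESULT ==
h | b | v | x | a
8 | 1 | q | t | 8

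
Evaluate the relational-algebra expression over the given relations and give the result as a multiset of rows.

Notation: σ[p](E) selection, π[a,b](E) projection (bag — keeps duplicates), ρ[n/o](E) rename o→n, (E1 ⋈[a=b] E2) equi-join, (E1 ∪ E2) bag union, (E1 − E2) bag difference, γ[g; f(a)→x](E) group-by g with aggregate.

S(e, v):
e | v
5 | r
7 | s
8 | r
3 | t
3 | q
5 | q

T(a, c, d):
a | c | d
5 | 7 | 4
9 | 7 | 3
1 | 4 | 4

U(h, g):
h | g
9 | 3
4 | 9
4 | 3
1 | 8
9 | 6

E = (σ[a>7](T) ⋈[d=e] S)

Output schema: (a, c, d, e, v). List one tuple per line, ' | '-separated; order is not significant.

Stepwise |·|:
  T → 3
  σ[a>7](T) → 1
  S → 6
  (σ[a>7](T) ⋈[d=e] S) → 2

== RESULT ==
a | c | d | e | v
9 | 7 | 3 | 3 | q
9 | 7 | 3 | 3 | t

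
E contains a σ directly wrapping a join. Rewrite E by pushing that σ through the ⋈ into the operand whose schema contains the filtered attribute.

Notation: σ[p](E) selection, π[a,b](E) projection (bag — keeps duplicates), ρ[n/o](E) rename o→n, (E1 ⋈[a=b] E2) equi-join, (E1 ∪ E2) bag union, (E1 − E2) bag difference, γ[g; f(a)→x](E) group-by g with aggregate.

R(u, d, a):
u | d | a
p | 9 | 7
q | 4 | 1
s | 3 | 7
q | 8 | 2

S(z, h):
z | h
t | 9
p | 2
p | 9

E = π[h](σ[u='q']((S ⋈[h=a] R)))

σ filters on u, owned by the right side.
E' = π[h]((S ⋈[h=a] σ[u='q'](R)))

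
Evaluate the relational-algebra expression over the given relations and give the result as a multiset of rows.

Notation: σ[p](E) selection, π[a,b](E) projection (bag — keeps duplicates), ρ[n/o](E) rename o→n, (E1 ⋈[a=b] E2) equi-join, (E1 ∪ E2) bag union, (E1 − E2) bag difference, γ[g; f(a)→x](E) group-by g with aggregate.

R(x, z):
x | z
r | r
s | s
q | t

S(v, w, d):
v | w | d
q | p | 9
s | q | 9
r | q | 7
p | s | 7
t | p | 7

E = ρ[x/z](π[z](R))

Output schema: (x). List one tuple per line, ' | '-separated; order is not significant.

Subexpression sizes:
  R → 3
  π[z](R) → 3
  ρ[x/z](π[z](R)) → 3

== RESULT ==
x
r
s
t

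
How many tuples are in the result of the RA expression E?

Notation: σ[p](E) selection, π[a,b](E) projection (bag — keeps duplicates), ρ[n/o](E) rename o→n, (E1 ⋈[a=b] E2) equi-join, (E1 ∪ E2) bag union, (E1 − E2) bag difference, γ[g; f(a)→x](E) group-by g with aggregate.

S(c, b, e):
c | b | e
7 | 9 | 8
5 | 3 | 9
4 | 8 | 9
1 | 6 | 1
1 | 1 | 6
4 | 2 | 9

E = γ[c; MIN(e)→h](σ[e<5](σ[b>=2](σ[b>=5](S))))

Stepwise |·|:
  S → 6
  σ[b>=5](S) → 3
  σ[b>=2](σ[b>=5](S)) → 3
  σ[e<5](σ[b>=2](σ[b>=5](S))) → 1
  γ[c; MIN(e)→h](σ[e<5](σ[b>=2](σ[b>=5](S)))) → 1

|E| = 1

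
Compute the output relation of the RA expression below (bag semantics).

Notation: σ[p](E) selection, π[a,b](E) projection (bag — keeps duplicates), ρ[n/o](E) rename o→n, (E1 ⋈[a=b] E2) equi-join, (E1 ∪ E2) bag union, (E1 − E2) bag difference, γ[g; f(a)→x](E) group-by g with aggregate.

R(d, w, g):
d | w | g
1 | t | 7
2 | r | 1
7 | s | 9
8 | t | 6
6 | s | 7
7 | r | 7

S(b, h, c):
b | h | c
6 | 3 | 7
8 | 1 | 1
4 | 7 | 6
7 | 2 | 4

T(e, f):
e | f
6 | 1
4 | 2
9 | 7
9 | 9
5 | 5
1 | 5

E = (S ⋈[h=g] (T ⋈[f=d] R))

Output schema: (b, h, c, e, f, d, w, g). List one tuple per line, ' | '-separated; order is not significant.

Row counts bottom-up:
  S → 4
  T → 6
  R → 6
  (T ⋈[f=d] R) → 4
  (S ⋈[h=g] (T ⋈[f=d] R)) → 3

== RESULT ==
b | h | c | e | f | d | w | g
4 | 7 | 6 | 6 | 1 | 1 | t | 7
4 | 7 | 6 | 9 | 7 | 7 | r | 7
8 | 1 | 1 | 4 | 2 | 2 | r | 1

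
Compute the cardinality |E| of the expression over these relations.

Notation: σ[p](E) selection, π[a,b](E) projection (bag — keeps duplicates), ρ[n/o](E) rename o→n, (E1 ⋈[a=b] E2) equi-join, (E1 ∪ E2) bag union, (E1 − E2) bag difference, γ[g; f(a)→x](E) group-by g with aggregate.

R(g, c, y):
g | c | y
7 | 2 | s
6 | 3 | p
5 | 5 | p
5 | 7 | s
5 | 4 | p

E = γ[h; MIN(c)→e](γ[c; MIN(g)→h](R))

Subexpression sizes:
  R → 5
  γ[c; MIN(g)→h](R) → 5
  γ[h; MIN(c)→e](γ[c; MIN(g)→h](R)) → 3

|E| = 3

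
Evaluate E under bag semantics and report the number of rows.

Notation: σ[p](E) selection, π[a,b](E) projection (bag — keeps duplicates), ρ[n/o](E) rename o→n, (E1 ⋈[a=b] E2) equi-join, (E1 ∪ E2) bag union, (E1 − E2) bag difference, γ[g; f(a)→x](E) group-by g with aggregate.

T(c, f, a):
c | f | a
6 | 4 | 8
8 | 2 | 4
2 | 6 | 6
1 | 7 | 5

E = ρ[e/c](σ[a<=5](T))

Row counts bottom-up:
  T → 4
  σ[a<=5](T) → 2
  ρ[e/c](σ[a<=5](T)) → 2

|E| = 2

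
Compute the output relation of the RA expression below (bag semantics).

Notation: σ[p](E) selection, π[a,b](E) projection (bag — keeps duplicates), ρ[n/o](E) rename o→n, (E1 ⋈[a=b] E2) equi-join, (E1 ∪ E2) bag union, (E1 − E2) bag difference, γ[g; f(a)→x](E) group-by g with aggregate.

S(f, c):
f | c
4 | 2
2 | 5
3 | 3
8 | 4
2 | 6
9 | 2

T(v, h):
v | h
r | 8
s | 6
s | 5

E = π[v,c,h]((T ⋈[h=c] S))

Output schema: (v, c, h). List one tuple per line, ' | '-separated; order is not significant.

Stepwise |·|:
  T → 3
  S → 6
  (T ⋈[h=c] S) → 2
  π[v,c,h]((T ⋈[h=c] S)) → 2

== RESULT ==
v | c | h
s | 5 | 5
s | 6 | 6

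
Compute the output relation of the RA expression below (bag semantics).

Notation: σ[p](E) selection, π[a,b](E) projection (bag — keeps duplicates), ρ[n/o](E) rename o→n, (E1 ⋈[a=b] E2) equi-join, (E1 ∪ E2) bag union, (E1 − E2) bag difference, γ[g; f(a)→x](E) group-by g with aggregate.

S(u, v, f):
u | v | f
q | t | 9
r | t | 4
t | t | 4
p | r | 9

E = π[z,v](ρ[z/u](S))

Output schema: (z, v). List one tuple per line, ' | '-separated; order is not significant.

Subexpression sizes:
  S → 4
  ρ[z/u](S) → 4
  π[z,v](ρ[z/u](S)) → 4

== RESULT ==
z | v
p | r
q | t
r | t
t | t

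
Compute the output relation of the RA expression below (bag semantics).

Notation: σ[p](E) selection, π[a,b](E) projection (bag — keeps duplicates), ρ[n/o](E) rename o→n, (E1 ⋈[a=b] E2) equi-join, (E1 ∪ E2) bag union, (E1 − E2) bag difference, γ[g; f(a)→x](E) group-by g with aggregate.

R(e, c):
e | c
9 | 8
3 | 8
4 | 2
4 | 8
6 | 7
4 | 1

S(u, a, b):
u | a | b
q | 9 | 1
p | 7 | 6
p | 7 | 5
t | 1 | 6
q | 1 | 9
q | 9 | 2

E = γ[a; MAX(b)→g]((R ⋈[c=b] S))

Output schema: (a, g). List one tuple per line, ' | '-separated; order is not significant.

Row counts bottom-up:
  R → 6
  S → 6
  (R ⋈[c=b] S) → 2
  γ[a; MAX(b)→g]((R ⋈[c=b] S)) → 1

== RESULT ==
a | g
9 | 2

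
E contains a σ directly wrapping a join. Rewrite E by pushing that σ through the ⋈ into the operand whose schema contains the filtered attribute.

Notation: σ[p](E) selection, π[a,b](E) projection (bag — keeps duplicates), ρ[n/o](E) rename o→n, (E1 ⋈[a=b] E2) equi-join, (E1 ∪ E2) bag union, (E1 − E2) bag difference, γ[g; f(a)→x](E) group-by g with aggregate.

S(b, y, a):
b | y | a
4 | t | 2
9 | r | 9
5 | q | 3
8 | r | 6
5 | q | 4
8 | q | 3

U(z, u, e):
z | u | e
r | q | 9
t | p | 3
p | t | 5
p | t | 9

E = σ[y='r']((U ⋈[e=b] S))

σ filters on y, owned by the right side.
E' = (U ⋈[e=b] σ[y='r'](S))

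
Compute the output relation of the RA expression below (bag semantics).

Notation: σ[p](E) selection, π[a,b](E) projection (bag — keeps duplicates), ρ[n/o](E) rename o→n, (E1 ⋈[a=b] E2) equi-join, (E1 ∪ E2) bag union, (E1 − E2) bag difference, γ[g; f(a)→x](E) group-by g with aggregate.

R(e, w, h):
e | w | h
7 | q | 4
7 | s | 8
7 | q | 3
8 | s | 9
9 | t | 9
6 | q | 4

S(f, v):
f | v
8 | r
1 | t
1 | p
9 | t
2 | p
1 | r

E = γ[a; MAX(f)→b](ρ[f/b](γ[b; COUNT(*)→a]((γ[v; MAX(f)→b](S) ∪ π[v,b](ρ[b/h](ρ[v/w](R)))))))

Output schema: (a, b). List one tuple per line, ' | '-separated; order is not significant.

Subexpression sizes:
  S → 6
  γ[v; MAX(f)→b](S) → 3
  R → 6
  ρ[v/w](R) → 6
  ρ[b/h](ρ[v/w](R)) → 6
  π[v,b](ρ[b/h](ρ[v/w](R))) → 6
  (γ[v; MAX(f)→b](S) ∪ π[v,b](ρ[b/h](ρ[v/w](R)))) → 9
  γ[b; COUNT(*)→a]((γ[v; MAX(f)→b](S) ∪ π[v,b](ρ[b/h](ρ[v/w](R))))) → 5
  ρ[f/b](γ[b; COUNT(*)→a]((γ[v; MAX(f)→b](S) ∪ π[v,b](ρ[b/h](ρ[v/w](R)))))) → 5
  γ[a; MAX(f)→b](ρ[f/b](γ[b; COUNT(*)→a]((γ[v; MAX(f)→b](S) ∪ π[v,b](ρ[b/h](ρ[v/w](R))))))) → 3

== RESULT ==
a | b
1 | 3
2 | 8
3 | 9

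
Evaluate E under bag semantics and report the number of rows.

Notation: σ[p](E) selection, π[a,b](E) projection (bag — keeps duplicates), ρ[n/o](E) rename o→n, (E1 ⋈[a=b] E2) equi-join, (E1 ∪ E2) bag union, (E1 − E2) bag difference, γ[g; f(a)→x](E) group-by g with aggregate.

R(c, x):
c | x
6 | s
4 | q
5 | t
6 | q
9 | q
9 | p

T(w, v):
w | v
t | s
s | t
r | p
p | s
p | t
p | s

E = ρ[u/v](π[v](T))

Row counts bottom-up:
  T → 6
  π[v](T) → 6
  ρ[u/v](π[v](T)) → 6

|E| = 6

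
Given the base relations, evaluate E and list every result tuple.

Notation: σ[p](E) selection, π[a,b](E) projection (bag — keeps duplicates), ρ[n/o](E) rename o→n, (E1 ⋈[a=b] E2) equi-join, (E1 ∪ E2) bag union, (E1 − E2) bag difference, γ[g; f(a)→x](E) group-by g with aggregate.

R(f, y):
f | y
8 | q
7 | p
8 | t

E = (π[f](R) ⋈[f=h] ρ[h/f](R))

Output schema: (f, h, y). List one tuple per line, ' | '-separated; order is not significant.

Stepwise |·|:
  R → 3
  π[f](R) → 3
  R → 3
  ρ[h/f](R) → 3
  (π[f](R) ⋈[f=h] ρ[h/f](R)) → 5

== RESULT ==
f | h | y
7 | 7 | p
8 | 8 | q
8 | 8 | q
8 | 8 | t
8 | 8 | t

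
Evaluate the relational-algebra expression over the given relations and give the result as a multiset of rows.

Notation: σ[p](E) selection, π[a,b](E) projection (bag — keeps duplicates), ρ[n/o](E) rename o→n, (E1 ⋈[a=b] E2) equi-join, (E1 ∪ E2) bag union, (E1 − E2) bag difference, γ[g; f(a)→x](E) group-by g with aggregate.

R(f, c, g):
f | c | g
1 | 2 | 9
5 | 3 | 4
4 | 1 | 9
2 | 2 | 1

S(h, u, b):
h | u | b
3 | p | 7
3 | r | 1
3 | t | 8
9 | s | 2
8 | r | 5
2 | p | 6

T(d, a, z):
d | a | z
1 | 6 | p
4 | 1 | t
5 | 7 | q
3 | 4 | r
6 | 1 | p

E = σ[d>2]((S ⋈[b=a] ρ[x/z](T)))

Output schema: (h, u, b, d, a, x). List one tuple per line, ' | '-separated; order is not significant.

Row counts bottom-up:
  S → 6
  T → 5
  ρ[x/z](T) → 5
  (S ⋈[b=a] ρ[x/z](T)) → 4
  σ[d>2]((S ⋈[b=a] ρ[x/z](T))) → 3

== RESULT ==
h | u | b | d | a | x
3 | p | 7 | 5 | 7 | q
3 | r | 1 | 4 | 1 | t
3 | r | 1 | 6 | 1 | p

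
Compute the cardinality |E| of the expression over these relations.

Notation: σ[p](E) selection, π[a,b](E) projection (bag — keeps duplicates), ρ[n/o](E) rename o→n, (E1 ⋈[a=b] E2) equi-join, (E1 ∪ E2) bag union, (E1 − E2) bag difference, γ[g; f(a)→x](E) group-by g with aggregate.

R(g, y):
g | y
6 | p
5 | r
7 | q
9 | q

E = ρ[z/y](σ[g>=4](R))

Per-node cardinality:
  R → 4
  σ[g>=4](R) → 4
  ρ[z/y](σ[g>=4](R)) → 4

|E| = 4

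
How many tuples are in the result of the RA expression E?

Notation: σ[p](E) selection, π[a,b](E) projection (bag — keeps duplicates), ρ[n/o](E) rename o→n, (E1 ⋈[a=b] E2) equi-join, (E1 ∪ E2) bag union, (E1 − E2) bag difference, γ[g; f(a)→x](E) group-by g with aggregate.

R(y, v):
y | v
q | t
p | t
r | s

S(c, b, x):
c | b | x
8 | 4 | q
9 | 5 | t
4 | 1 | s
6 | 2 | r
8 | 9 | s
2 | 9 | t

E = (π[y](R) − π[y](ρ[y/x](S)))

Per-node cardinality:
  R → 3
  π[y](R) → 3
  S → 6
  ρ[y/x](S) → 6
  π[y](ρ[y/x](S)) → 6
  (π[y](R) − π[y](ρ[y/x](S))) → 1

|E| = 1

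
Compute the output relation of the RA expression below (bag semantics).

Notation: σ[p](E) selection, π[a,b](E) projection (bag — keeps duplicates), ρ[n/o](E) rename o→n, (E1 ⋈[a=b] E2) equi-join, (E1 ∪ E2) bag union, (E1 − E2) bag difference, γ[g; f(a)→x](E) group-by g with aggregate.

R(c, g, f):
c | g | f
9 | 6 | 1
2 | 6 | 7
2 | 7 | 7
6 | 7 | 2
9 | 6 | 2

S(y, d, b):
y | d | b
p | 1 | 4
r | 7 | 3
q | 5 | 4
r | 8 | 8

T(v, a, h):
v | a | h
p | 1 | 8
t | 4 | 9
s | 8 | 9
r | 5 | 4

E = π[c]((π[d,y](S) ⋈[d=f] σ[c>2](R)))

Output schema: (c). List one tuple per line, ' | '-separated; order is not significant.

Subexpression sizes:
  S → 4
  π[d,y](S) → 4
  R → 5
  σ[c>2](R) → 3
  (π[d,y](S) ⋈[d=f] σ[c>2](R)) → 1
  π[c]((π[d,y](S) ⋈[d=f] σ[c>2](R))) → 1

== RESULT ==
c
9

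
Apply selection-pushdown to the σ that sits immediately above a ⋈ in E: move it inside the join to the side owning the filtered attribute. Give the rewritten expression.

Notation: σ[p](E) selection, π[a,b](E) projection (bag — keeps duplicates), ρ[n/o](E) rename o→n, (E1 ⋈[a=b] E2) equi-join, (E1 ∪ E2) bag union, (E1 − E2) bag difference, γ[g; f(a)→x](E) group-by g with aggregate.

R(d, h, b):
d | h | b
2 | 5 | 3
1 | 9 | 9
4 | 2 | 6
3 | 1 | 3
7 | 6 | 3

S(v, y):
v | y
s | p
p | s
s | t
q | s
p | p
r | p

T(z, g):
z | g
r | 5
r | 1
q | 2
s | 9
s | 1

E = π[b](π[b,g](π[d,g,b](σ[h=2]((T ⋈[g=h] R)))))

σ filters on h, owned by the right side.
E' = π[b](π[b,g](π[d,g,b]((T ⋈[g=h] σ[h=2](R)))))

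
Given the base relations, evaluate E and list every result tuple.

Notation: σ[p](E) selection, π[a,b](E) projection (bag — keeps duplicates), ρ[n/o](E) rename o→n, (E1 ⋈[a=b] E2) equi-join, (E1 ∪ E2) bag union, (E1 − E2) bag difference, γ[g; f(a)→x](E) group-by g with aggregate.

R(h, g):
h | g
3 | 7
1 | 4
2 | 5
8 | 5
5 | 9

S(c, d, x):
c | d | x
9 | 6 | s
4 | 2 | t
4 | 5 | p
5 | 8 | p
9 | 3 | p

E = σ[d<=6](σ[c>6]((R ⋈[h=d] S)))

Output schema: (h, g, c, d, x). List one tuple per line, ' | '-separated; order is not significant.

Subexpression sizes:
  R → 5
  S → 5
  (R ⋈[h=d] S) → 4
  σ[c>6]((R ⋈[h=d] S)) → 1
  σ[d<=6](σ[c>6]((R ⋈[h=d] S))) → 1

== RESULT ==
h | g | c | d | x
3 | 7 | 9 | 3 | p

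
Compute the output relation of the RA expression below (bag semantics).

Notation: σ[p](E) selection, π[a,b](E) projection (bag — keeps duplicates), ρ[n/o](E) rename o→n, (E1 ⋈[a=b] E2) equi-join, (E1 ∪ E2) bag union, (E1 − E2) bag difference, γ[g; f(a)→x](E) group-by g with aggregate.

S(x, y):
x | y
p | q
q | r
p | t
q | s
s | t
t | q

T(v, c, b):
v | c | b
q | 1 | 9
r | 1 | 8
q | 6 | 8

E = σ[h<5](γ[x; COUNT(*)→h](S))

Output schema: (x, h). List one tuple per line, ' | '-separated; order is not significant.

Stepwise |·|:
  S → 6
  γ[x; COUNT(*)→h](S) → 4
  σ[h<5](γ[x; COUNT(*)→h](S)) → 4

== RESULT ==
x | h
p | 2
q | 2
s | 1
t | 1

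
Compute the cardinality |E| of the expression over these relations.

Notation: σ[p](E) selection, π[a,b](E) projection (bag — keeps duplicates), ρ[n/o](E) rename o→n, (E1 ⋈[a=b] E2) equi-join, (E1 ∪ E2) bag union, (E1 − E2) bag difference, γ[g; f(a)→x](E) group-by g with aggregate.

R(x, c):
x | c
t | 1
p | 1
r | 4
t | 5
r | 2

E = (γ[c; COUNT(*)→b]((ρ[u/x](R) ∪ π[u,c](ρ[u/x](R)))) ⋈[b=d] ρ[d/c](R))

Subexpression sizes:
  R → 5
  ρ[u/x](R) → 5
  R → 5
  ρ[u/x](R) → 5
  π[u,c](ρ[u/x](R)) → 5
  (ρ[u/x](R) ∪ π[u,c](ρ[u/x](R))) → 10
  γ[c; COUNT(*)→b]((ρ[u/x](R) ∪ π[u,c](ρ[u/x](R)))) → 4
  R → 5
  ρ[d/c](R) → 5
  (γ[c; COUNT(*)→b]((ρ[u/x](R) ∪ π[u,c](ρ[u/x](R)))) ⋈[b=d] ρ[d/c](R)) → 4

|E| = 4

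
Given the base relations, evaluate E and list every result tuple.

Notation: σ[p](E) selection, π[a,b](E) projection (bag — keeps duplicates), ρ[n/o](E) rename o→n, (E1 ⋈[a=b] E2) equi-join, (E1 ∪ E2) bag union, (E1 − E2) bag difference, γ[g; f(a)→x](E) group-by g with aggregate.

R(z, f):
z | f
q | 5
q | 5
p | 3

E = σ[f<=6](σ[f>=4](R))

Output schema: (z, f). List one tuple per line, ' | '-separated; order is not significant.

Stepwise |·|:
  R → 3
  σ[f>=4](R) → 2
  σ[f<=6](σ[f>=4](R)) → 2

== RESULT ==
z | f
q | 5
q | 5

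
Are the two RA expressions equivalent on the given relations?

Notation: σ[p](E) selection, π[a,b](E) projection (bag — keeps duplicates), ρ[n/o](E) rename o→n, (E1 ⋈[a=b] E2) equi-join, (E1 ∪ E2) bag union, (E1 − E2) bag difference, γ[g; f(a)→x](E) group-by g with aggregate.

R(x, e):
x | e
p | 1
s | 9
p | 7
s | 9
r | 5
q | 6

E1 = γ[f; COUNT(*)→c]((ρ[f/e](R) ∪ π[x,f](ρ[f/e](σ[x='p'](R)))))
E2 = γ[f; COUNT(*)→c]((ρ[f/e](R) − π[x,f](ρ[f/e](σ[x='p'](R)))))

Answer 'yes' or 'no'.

E1 stepwise |·|:
  R → 6
  ρ[f/e](R) → 6
  R → 6
  σ[x='p'](R) → 2
  ρ[f/e](σ[x='p'](R)) → 2
  π[x,f](ρ[f/e](σ[x='p'](R))) → 2
  (ρ[f/e](R) ∪ π[x,f](ρ[f/e](σ[x='p'](R)))) → 8
  γ[f; COUNT(*)→c]((ρ[f/e](R) ∪ π[x,f](ρ[f/e](σ[x='p'](R))))) → 5
E2 stepwise |·|:
  R → 6
  ρ[f/e](R) → 6
  R → 6
  σ[x='p'](R) → 2
  ρ[f/e](σ[x='p'](R)) → 2
  π[x,f](ρ[f/e](σ[x='p'](R))) → 2
  (ρ[f/e](R) − π[x,f](ρ[f/e](σ[x='p'](R)))) → 4
  γ[f; COUNT(*)→c]((ρ[f/e](R) − π[x,f](ρ[f/e](σ[x='p'](R))))) → 3

E1 result:
f | c
1 | 2
5 | 1
6 | 1
7 | 2
9 | 2
E2 result:
f | c
5 | 1
6 | 1
9 | 2
Witness: (1, 2) appears 1× in E1 but 0× in E2.

no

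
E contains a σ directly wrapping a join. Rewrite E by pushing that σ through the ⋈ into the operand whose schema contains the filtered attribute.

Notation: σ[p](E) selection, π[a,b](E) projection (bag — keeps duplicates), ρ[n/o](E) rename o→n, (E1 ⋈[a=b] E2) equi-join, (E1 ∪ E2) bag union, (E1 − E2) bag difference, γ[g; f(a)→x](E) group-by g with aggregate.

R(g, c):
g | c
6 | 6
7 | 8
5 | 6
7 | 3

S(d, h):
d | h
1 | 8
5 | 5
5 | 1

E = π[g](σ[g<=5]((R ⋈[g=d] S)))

σ filters on g, owned by the left side.
E' = π[g]((σ[g<=5](R) ⋈[g=d] S))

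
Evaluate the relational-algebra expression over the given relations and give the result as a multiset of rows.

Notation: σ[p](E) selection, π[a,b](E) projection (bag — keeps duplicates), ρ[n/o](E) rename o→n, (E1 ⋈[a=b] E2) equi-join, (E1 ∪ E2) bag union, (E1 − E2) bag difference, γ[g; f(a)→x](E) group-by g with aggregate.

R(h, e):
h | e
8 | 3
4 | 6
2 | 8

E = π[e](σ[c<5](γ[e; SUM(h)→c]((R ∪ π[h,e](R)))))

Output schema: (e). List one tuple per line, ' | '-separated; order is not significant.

Subexpression sizes:
  R → 3
  R → 3
  π[h,e](R) → 3
  (R ∪ π[h,e](R)) → 6
  γ[e; SUM(h)→c]((R ∪ π[h,e](R))) → 3
  σ[c<5](γ[e; SUM(h)→c]((R ∪ π[h,e](R)))) → 1
  π[e](σ[c<5](γ[e; SUM(h)→c]((R ∪ π[h,e](R))))) → 1

== RESULT ==
e
8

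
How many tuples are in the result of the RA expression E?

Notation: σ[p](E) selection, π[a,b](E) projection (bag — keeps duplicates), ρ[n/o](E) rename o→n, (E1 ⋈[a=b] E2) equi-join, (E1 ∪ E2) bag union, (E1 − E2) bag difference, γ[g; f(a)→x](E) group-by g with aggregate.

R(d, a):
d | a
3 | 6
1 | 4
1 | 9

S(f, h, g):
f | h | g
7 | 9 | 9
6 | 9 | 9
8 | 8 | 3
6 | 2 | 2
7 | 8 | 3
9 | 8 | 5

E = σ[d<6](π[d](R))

Stepwise |·|:
  R → 3
  π[d](R) → 3
  σ[d<6](π[d](R)) → 3

|E| = 3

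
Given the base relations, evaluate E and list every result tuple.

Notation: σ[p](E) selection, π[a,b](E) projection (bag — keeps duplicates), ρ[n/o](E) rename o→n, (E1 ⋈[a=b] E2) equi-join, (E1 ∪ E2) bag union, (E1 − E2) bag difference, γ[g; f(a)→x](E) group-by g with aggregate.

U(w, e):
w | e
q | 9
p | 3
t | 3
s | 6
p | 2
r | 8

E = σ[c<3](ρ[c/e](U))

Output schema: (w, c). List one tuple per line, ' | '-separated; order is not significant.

Per-node cardinality:
  U → 6
  ρ[c/e](U) → 6
  σ[c<3](ρ[c/e](U)) → 1

== RESULT ==
w | c
p | 2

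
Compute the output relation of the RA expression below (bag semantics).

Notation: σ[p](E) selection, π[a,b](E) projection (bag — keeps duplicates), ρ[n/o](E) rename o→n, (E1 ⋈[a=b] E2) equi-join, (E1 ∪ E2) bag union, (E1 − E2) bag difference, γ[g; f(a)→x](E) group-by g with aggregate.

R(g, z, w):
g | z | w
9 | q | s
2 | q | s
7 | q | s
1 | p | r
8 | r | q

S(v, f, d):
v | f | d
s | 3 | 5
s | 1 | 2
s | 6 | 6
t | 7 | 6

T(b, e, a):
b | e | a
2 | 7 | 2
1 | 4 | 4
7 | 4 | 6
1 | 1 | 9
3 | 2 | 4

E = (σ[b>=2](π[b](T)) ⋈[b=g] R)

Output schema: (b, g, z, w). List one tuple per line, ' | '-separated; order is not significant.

Row counts bottom-up:
  T → 5
  π[b](T) → 5
  σ[b>=2](π[b](T)) → 3
  R → 5
  (σ[b>=2](π[b](T)) ⋈[b=g] R) → 2

== RESULT ==
b | g | z | w
2 | 2 | q | s
7 | 7 | q | s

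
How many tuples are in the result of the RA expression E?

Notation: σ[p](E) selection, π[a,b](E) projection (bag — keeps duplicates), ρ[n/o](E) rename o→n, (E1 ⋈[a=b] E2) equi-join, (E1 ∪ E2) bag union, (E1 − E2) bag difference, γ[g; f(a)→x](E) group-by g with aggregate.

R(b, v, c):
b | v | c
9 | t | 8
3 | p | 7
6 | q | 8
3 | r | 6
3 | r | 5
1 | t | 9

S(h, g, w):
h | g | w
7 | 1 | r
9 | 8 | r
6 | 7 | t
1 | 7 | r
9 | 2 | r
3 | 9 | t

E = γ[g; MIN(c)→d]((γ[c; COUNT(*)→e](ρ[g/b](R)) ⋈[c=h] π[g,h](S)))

Stepwise |·|:
  R → 6
  ρ[g/b](R) → 6
  γ[c; COUNT(*)→e](ρ[g/b](R)) → 5
  S → 6
  π[g,h](S) → 6
  (γ[c; COUNT(*)→e](ρ[g/b](R)) ⋈[c=h] π[g,h](S)) → 4
  γ[g; MIN(c)→d]((γ[c; COUNT(*)→e](ρ[g/b](R)) ⋈[c=h] π[g,h](S))) → 4

|E| = 4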